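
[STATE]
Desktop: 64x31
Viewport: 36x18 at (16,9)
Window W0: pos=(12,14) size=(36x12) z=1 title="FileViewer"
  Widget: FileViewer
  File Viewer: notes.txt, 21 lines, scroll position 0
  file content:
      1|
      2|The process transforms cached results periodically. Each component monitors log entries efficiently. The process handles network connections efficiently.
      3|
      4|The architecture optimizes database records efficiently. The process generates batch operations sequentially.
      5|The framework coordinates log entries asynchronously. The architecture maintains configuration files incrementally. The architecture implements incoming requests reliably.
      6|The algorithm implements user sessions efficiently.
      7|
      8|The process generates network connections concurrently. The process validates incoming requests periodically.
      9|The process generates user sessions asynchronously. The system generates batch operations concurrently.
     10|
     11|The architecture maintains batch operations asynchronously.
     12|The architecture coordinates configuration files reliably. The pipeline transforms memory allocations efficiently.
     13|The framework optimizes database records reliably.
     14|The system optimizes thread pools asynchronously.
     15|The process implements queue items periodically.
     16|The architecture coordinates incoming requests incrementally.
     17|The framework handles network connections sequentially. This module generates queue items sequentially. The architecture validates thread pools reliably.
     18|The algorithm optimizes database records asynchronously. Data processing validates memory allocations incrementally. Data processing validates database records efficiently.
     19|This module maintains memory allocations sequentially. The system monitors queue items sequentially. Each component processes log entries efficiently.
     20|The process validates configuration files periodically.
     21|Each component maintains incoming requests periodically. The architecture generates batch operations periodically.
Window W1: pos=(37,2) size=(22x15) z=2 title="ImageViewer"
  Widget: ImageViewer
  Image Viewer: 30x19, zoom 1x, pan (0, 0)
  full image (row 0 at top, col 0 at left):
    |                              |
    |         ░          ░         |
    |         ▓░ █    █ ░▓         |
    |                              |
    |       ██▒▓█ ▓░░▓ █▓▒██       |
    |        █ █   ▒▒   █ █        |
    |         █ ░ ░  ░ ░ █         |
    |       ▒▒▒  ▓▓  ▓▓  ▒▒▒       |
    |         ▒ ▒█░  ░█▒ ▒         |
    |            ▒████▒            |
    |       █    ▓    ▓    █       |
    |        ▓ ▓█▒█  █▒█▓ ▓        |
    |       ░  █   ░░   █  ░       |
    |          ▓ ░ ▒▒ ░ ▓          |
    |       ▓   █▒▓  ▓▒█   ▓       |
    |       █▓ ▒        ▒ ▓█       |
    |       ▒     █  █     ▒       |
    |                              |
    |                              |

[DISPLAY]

                     ┃       ██▒▓█ ▓
                     ┃        █ █   
                     ┃         █ ░ ░
                     ┃       ▒▒▒  ▓▓
                     ┃         ▒ ▒█░
━━━━━━━━━━━━━━━━━━━━━┃            ▒█
leViewer             ┃       █    ▓ 
─────────────────────┗━━━━━━━━━━━━━━
                              ▲┃    
 process transforms cached res█┃    
                              ░┃    
 architecture optimizes databa░┃    
 framework coordinates log ent░┃    
 algorithm implements user ses░┃    
                              ░┃    
 process generates network con▼┃    
━━━━━━━━━━━━━━━━━━━━━━━━━━━━━━━┛    
                                    


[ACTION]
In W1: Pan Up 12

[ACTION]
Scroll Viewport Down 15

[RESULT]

                     ┃         ▒ ▒█░
━━━━━━━━━━━━━━━━━━━━━┃            ▒█
leViewer             ┃       █    ▓ 
─────────────────────┗━━━━━━━━━━━━━━
                              ▲┃    
 process transforms cached res█┃    
                              ░┃    
 architecture optimizes databa░┃    
 framework coordinates log ent░┃    
 algorithm implements user ses░┃    
                              ░┃    
 process generates network con▼┃    
━━━━━━━━━━━━━━━━━━━━━━━━━━━━━━━┛    
                                    
                                    
                                    
                                    
                                    


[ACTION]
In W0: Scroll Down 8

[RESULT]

                     ┃         ▒ ▒█░
━━━━━━━━━━━━━━━━━━━━━┃            ▒█
leViewer             ┃       █    ▓ 
─────────────────────┗━━━━━━━━━━━━━━
 process generates user sessio▲┃    
                              ░┃    
 architecture maintains batch ░┃    
 architecture coordinates conf░┃    
 framework optimizes database █┃    
 system optimizes thread pools░┃    
 process implements queue item░┃    
 architecture coordinates inco▼┃    
━━━━━━━━━━━━━━━━━━━━━━━━━━━━━━━┛    
                                    
                                    
                                    
                                    
                                    


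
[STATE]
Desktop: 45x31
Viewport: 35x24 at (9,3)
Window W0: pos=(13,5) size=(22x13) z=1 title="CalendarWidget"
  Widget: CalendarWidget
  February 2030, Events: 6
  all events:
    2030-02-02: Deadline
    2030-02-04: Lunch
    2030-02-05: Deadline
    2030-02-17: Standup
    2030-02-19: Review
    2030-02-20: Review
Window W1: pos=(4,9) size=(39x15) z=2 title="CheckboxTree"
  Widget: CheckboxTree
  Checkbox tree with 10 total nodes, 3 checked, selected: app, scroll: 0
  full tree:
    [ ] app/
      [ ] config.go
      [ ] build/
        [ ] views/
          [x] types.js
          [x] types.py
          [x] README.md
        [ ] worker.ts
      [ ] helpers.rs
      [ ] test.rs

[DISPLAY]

                                   
                                   
    ┏━━━━━━━━━━━━━━━━━━━━┓         
    ┃ CalendarWidget     ┃         
    ┠────────────────────┨         
    ┃   February 2030    ┃         
━━━━━━━━━━━━━━━━━━━━━━━━━━━━━━━━━┓ 
ckboxTree                        ┃ 
─────────────────────────────────┨ 
 app/                            ┃ 
 ] config.go                     ┃ 
-] build/                        ┃ 
 [x] views/                      ┃ 
   [x] types.js                  ┃ 
   [x] types.py                  ┃ 
   [x] README.md                 ┃ 
 [ ] worker.ts                   ┃ 
 ] helpers.rs                    ┃ 
 ] test.rs                       ┃ 
                                 ┃ 
━━━━━━━━━━━━━━━━━━━━━━━━━━━━━━━━━┛ 
                                   
                                   
                                   


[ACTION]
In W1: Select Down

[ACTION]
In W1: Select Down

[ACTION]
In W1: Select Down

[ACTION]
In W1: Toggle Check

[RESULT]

                                   
                                   
    ┏━━━━━━━━━━━━━━━━━━━━┓         
    ┃ CalendarWidget     ┃         
    ┠────────────────────┨         
    ┃   February 2030    ┃         
━━━━━━━━━━━━━━━━━━━━━━━━━━━━━━━━━┓ 
ckboxTree                        ┃ 
─────────────────────────────────┨ 
 app/                            ┃ 
 ] config.go                     ┃ 
 ] build/                        ┃ 
 [ ] views/                      ┃ 
   [ ] types.js                  ┃ 
   [ ] types.py                  ┃ 
   [ ] README.md                 ┃ 
 [ ] worker.ts                   ┃ 
 ] helpers.rs                    ┃ 
 ] test.rs                       ┃ 
                                 ┃ 
━━━━━━━━━━━━━━━━━━━━━━━━━━━━━━━━━┛ 
                                   
                                   
                                   


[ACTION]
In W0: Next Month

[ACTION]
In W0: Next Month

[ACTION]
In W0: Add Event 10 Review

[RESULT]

                                   
                                   
    ┏━━━━━━━━━━━━━━━━━━━━┓         
    ┃ CalendarWidget     ┃         
    ┠────────────────────┨         
    ┃     April 2030     ┃         
━━━━━━━━━━━━━━━━━━━━━━━━━━━━━━━━━┓ 
ckboxTree                        ┃ 
─────────────────────────────────┨ 
 app/                            ┃ 
 ] config.go                     ┃ 
 ] build/                        ┃ 
 [ ] views/                      ┃ 
   [ ] types.js                  ┃ 
   [ ] types.py                  ┃ 
   [ ] README.md                 ┃ 
 [ ] worker.ts                   ┃ 
 ] helpers.rs                    ┃ 
 ] test.rs                       ┃ 
                                 ┃ 
━━━━━━━━━━━━━━━━━━━━━━━━━━━━━━━━━┛ 
                                   
                                   
                                   


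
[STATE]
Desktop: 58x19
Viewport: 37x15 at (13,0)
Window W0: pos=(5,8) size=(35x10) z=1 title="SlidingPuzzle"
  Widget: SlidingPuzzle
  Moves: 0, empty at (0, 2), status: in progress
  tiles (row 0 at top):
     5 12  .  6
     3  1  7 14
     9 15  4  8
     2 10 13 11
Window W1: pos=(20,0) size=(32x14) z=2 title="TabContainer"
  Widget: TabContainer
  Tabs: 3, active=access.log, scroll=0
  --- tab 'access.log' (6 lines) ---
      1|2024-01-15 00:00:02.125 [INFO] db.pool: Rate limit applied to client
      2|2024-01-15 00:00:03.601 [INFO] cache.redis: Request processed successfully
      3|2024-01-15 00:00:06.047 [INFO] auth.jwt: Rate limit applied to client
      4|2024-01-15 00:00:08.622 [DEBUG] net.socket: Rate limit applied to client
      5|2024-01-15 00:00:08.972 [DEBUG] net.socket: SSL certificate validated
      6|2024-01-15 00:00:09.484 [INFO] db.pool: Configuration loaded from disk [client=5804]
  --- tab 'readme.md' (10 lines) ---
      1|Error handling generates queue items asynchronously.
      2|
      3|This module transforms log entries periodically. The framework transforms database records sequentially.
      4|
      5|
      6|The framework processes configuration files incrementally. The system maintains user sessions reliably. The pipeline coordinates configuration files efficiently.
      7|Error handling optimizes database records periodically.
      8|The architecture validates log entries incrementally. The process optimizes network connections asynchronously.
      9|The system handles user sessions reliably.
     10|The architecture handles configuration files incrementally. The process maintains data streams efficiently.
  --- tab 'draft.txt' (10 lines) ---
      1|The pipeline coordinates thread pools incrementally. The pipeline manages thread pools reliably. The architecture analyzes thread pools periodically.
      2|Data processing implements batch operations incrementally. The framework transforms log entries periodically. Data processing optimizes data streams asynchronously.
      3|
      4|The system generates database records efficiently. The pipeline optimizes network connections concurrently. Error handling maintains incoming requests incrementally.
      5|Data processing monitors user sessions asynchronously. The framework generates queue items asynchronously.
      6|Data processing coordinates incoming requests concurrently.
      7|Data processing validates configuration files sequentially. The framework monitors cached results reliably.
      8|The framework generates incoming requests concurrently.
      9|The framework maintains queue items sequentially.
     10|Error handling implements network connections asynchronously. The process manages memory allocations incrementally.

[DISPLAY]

       ┏━━━━━━━━━━━━━━━━━━━━━━━━━━━━━
       ┃ TabContainer                
       ┠─────────────────────────────
       ┃[access.log]│ readme.md │ dra
       ┃─────────────────────────────
       ┃2024-01-15 00:00:02.125 [INFO
       ┃2024-01-15 00:00:03.601 [INFO
       ┃2024-01-15 00:00:06.047 [INFO
━━━━━━━┃2024-01-15 00:00:08.622 [DEBU
gPuzzle┃2024-01-15 00:00:08.972 [DEBU
───────┃2024-01-15 00:00:09.484 [INFO
───┬───┃                             
12 │   ┃                             
───┼───┗━━━━━━━━━━━━━━━━━━━━━━━━━━━━━
 1 │  7 │ 14 │            ┃          


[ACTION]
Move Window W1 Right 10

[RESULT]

             ┏━━━━━━━━━━━━━━━━━━━━━━━
             ┃ TabContainer          
             ┠───────────────────────
             ┃[access.log]│ readme.md
             ┃───────────────────────
             ┃2024-01-15 00:00:02.125
             ┃2024-01-15 00:00:03.601
             ┃2024-01-15 00:00:06.047
━━━━━━━━━━━━━┃2024-01-15 00:00:08.622
gPuzzle      ┃2024-01-15 00:00:08.972
─────────────┃2024-01-15 00:00:09.484
───┬────┬────┃                       
12 │    │  6 ┃                       
───┼────┼────┗━━━━━━━━━━━━━━━━━━━━━━━
 1 │  7 │ 14 │            ┃          


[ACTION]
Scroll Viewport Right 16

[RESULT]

     ┏━━━━━━━━━━━━━━━━━━━━━━━━━━━━━━┓
     ┃ TabContainer                 ┃
     ┠──────────────────────────────┨
     ┃[access.log]│ readme.md │ draf┃
     ┃──────────────────────────────┃
     ┃2024-01-15 00:00:02.125 [INFO]┃
     ┃2024-01-15 00:00:03.601 [INFO]┃
     ┃2024-01-15 00:00:06.047 [INFO]┃
━━━━━┃2024-01-15 00:00:08.622 [DEBUG┃
     ┃2024-01-15 00:00:08.972 [DEBUG┃
─────┃2024-01-15 00:00:09.484 [INFO]┃
┬────┃                              ┃
│  6 ┃                              ┃
┼────┗━━━━━━━━━━━━━━━━━━━━━━━━━━━━━━┛
│ 14 │            ┃                  


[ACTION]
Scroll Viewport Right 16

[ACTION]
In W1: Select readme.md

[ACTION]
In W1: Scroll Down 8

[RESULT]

     ┏━━━━━━━━━━━━━━━━━━━━━━━━━━━━━━┓
     ┃ TabContainer                 ┃
     ┠──────────────────────────────┨
     ┃ access.log │[readme.md]│ draf┃
     ┃──────────────────────────────┃
     ┃The system handles user sessio┃
     ┃The architecture handles confi┃
     ┃                              ┃
━━━━━┃                              ┃
     ┃                              ┃
─────┃                              ┃
┬────┃                              ┃
│  6 ┃                              ┃
┼────┗━━━━━━━━━━━━━━━━━━━━━━━━━━━━━━┛
│ 14 │            ┃                  


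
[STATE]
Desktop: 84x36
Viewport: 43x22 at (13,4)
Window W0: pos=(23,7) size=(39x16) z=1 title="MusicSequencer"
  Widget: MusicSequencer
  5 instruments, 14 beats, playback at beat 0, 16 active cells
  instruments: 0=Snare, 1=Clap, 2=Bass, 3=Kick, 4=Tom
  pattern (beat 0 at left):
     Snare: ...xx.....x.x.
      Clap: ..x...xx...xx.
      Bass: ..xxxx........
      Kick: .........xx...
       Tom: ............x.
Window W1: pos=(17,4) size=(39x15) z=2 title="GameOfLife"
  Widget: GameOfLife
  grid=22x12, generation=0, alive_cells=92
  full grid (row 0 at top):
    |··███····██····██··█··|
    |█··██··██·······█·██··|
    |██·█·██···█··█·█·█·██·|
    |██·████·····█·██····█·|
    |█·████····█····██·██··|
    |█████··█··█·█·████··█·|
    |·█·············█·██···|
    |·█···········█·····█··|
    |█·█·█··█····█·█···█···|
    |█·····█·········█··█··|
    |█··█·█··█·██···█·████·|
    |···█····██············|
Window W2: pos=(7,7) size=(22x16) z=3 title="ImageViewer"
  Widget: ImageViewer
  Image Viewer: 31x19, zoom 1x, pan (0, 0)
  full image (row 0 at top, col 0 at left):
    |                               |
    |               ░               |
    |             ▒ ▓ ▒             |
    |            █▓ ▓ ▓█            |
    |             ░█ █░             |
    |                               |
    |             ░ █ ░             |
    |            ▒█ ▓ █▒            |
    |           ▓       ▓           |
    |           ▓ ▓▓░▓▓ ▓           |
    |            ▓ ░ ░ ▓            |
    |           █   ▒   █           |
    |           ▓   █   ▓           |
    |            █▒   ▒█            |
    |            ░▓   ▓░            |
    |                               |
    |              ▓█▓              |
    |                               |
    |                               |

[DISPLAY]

    ┏━━━━━━━━━━━━━━━━━━━━━━━━━━━━━━━━━━━━━┓
    ┃ GameOfLife                          ┃
    ┠─────────────────────────────────────┨
━━━━━━━━━━━━━━━┓                          ┃
eViewer        ┃·····█·██··               ┃
───────────────┨··█·█·█·██·               ┃
               ┃·█·██····█·               ┃
          ░    ┃····██·██··               ┃
        ▒ ▓ ▒  ┃·█·████··█·               ┃
       █▓ ▓ ▓█ ┃····█·██···               ┃
        ░█ █░  ┃··█·····█··               ┃
               ┃·█·█···█···               ┃
        ░ █ ░  ┃·····█··█··               ┃
       ▒█ ▓ █▒ ┃█···█·████·               ┃
      ▓       ▓┃━━━━━━━━━━━━━━━━━━━━━━━━━━┛
      ▓ ▓▓░▓▓ ▓┃                           
       ▓ ░ ░ ▓ ┃                           
      █   ▒   █┃                           
━━━━━━━━━━━━━━━┛━━━━━━━━━━━━━━━━━━━━━━━━━━━
                                           
                                           
                                           


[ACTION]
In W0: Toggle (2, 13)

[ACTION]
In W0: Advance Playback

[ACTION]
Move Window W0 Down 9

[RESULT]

    ┏━━━━━━━━━━━━━━━━━━━━━━━━━━━━━━━━━━━━━┓
    ┃ GameOfLife                          ┃
    ┠─────────────────────────────────────┨
━━━━━━━━━━━━━━━┓                          ┃
eViewer        ┃·····█·██··               ┃
───────────────┨··█·█·█·██·               ┃
               ┃·█·██····█·               ┃
          ░    ┃····██·██··               ┃
        ▒ ▓ ▒  ┃·█·████··█·               ┃
       █▓ ▓ ▓█ ┃····█·██···               ┃
        ░█ █░  ┃··█·····█··               ┃
               ┃·█·█···█···               ┃
        ░ █ ░  ┃·····█··█··               ┃
       ▒█ ▓ █▒ ┃█···█·████·               ┃
      ▓       ▓┃━━━━━━━━━━━━━━━━━━━━━━━━━━┛
      ▓ ▓▓░▓▓ ▓┃ 0▼234567890123            
       ▓ ░ ░ ▓ ┃e···██·····█·█·            
      █   ▒   █┃p··█···██···██·            
━━━━━━━━━━━━━━━┛s··████·······█            
          ┃  Kick·········██···            
          ┃   Tom············█·            
          ┃                                


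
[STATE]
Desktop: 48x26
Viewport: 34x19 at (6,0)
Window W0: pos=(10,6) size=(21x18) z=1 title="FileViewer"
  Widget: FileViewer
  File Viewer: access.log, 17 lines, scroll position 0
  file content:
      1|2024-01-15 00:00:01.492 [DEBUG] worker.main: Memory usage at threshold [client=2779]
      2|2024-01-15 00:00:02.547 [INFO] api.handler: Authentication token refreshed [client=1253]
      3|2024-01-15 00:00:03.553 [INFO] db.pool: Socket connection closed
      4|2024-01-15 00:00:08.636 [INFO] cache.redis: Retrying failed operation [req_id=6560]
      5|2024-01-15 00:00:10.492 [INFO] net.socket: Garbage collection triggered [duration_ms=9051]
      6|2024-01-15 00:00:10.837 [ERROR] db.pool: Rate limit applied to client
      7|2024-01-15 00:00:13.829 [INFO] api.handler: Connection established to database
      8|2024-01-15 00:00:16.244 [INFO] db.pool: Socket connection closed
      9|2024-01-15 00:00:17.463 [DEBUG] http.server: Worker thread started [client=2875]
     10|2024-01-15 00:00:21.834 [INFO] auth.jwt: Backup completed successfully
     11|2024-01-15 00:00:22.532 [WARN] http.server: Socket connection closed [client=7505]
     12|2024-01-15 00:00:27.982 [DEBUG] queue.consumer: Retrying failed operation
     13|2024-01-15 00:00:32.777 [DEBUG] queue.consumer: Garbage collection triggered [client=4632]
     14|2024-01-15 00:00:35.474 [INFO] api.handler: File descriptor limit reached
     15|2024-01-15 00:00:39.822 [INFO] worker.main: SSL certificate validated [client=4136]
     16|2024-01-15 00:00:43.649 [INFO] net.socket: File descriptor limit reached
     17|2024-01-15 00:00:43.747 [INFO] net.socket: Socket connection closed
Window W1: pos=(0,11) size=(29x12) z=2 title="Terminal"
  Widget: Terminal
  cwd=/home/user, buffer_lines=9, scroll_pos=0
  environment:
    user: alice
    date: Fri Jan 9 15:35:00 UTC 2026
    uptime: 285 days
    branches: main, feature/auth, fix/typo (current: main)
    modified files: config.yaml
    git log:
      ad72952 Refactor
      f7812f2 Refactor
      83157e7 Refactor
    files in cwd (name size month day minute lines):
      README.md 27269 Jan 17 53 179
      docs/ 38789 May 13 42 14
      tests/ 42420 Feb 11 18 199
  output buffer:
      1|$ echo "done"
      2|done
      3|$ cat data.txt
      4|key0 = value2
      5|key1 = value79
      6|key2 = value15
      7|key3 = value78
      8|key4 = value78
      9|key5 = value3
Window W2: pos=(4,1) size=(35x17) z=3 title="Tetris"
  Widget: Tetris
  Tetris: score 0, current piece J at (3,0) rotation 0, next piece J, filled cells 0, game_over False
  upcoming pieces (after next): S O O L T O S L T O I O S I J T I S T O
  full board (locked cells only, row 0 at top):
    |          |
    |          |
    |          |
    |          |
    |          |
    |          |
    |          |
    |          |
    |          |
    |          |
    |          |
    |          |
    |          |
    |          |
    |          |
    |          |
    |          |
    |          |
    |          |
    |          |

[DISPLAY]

                                  
━━━━━━━━━━━━━━━━━━━━━━━━━━━━━━━━┓ 
Tetris                          ┃ 
────────────────────────────────┨ 
         │Next:                 ┃ 
         │█                     ┃ 
         │███                   ┃ 
         │                      ┃ 
         │                      ┃ 
         │                      ┃ 
         │Score:                ┃ 
         │0                     ┃ 
         │                      ┃ 
         │                      ┃ 
         │                      ┃ 
         │                      ┃ 
         │                      ┃ 
━━━━━━━━━━━━━━━━━━━━━━━━━━━━━━━━┛ 
= value79             ┃░┃         


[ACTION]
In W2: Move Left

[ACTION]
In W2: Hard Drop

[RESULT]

                                  
━━━━━━━━━━━━━━━━━━━━━━━━━━━━━━━━┓ 
Tetris                          ┃ 
────────────────────────────────┨ 
         │Next:                 ┃ 
         │ ░░                   ┃ 
         │░░                    ┃ 
         │                      ┃ 
         │                      ┃ 
         │                      ┃ 
         │Score:                ┃ 
         │0                     ┃ 
         │                      ┃ 
         │                      ┃ 
         │                      ┃ 
 █       │                      ┃ 
 ███     │                      ┃ 
━━━━━━━━━━━━━━━━━━━━━━━━━━━━━━━━┛ 
= value79             ┃░┃         


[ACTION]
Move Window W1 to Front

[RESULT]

                                  
━━━━━━━━━━━━━━━━━━━━━━━━━━━━━━━━┓ 
Tetris                          ┃ 
────────────────────────────────┨ 
         │Next:                 ┃ 
         │ ░░                   ┃ 
         │░░                    ┃ 
         │                      ┃ 
         │                      ┃ 
         │                      ┃ 
         │Score:                ┃ 
━━━━━━━━━━━━━━━━━━━━━━┓         ┃ 
inal                  ┃         ┃ 
──────────────────────┨         ┃ 
o "done"              ┃         ┃ 
                      ┃         ┃ 
 data.txt             ┃         ┃ 
= value2              ┃━━━━━━━━━┛ 
= value79             ┃░┃         


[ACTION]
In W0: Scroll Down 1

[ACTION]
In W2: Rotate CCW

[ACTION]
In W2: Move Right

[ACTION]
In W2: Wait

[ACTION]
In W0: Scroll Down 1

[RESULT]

                                  
━━━━━━━━━━━━━━━━━━━━━━━━━━━━━━━━┓ 
Tetris                          ┃ 
────────────────────────────────┨ 
         │Next:                 ┃ 
         │ ░░                   ┃ 
         │░░                    ┃ 
         │                      ┃ 
         │                      ┃ 
         │                      ┃ 
         │Score:                ┃ 
━━━━━━━━━━━━━━━━━━━━━━┓         ┃ 
inal                  ┃         ┃ 
──────────────────────┨         ┃ 
o "done"              ┃         ┃ 
                      ┃         ┃ 
 data.txt             ┃         ┃ 
= value2              ┃━━━━━━━━━┛ 
= value79             ┃█┃         


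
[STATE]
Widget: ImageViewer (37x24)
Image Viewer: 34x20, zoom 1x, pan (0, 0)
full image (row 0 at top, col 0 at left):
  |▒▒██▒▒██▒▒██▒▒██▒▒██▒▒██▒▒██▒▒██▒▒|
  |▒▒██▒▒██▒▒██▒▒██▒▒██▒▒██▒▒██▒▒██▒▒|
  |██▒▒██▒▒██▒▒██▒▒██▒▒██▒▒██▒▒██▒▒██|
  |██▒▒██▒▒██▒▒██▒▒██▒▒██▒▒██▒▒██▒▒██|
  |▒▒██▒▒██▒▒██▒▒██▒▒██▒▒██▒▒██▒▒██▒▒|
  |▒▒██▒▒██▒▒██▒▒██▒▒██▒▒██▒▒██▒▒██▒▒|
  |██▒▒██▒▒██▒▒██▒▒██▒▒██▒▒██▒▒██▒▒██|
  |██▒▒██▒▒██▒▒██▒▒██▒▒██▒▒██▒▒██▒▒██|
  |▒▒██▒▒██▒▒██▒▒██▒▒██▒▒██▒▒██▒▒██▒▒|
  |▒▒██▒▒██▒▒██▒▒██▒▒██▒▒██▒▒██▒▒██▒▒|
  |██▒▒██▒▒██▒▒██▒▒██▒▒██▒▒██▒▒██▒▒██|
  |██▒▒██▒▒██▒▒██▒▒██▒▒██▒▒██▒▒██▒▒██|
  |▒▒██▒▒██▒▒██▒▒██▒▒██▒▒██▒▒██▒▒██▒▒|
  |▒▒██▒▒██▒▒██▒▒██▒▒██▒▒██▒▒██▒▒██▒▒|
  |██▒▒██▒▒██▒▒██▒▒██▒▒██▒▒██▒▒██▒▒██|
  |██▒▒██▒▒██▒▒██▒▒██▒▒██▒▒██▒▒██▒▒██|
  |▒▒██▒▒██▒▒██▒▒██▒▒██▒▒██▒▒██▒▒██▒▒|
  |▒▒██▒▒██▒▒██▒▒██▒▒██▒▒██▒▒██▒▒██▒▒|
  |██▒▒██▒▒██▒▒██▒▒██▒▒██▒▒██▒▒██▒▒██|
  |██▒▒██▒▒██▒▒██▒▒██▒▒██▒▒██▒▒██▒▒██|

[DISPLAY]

▒▒██▒▒██▒▒██▒▒██▒▒██▒▒██▒▒██▒▒██▒▒   
▒▒██▒▒██▒▒██▒▒██▒▒██▒▒██▒▒██▒▒██▒▒   
██▒▒██▒▒██▒▒██▒▒██▒▒██▒▒██▒▒██▒▒██   
██▒▒██▒▒██▒▒██▒▒██▒▒██▒▒██▒▒██▒▒██   
▒▒██▒▒██▒▒██▒▒██▒▒██▒▒██▒▒██▒▒██▒▒   
▒▒██▒▒██▒▒██▒▒██▒▒██▒▒██▒▒██▒▒██▒▒   
██▒▒██▒▒██▒▒██▒▒██▒▒██▒▒██▒▒██▒▒██   
██▒▒██▒▒██▒▒██▒▒██▒▒██▒▒██▒▒██▒▒██   
▒▒██▒▒██▒▒██▒▒██▒▒██▒▒██▒▒██▒▒██▒▒   
▒▒██▒▒██▒▒██▒▒██▒▒██▒▒██▒▒██▒▒██▒▒   
██▒▒██▒▒██▒▒██▒▒██▒▒██▒▒██▒▒██▒▒██   
██▒▒██▒▒██▒▒██▒▒██▒▒██▒▒██▒▒██▒▒██   
▒▒██▒▒██▒▒██▒▒██▒▒██▒▒██▒▒██▒▒██▒▒   
▒▒██▒▒██▒▒██▒▒██▒▒██▒▒██▒▒██▒▒██▒▒   
██▒▒██▒▒██▒▒██▒▒██▒▒██▒▒██▒▒██▒▒██   
██▒▒██▒▒██▒▒██▒▒██▒▒██▒▒██▒▒██▒▒██   
▒▒██▒▒██▒▒██▒▒██▒▒██▒▒██▒▒██▒▒██▒▒   
▒▒██▒▒██▒▒██▒▒██▒▒██▒▒██▒▒██▒▒██▒▒   
██▒▒██▒▒██▒▒██▒▒██▒▒██▒▒██▒▒██▒▒██   
██▒▒██▒▒██▒▒██▒▒██▒▒██▒▒██▒▒██▒▒██   
                                     
                                     
                                     
                                     


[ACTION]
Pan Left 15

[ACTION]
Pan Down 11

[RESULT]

██▒▒██▒▒██▒▒██▒▒██▒▒██▒▒██▒▒██▒▒██   
▒▒██▒▒██▒▒██▒▒██▒▒██▒▒██▒▒██▒▒██▒▒   
▒▒██▒▒██▒▒██▒▒██▒▒██▒▒██▒▒██▒▒██▒▒   
██▒▒██▒▒██▒▒██▒▒██▒▒██▒▒██▒▒██▒▒██   
██▒▒██▒▒██▒▒██▒▒██▒▒██▒▒██▒▒██▒▒██   
▒▒██▒▒██▒▒██▒▒██▒▒██▒▒██▒▒██▒▒██▒▒   
▒▒██▒▒██▒▒██▒▒██▒▒██▒▒██▒▒██▒▒██▒▒   
██▒▒██▒▒██▒▒██▒▒██▒▒██▒▒██▒▒██▒▒██   
██▒▒██▒▒██▒▒██▒▒██▒▒██▒▒██▒▒██▒▒██   
                                     
                                     
                                     
                                     
                                     
                                     
                                     
                                     
                                     
                                     
                                     
                                     
                                     
                                     
                                     


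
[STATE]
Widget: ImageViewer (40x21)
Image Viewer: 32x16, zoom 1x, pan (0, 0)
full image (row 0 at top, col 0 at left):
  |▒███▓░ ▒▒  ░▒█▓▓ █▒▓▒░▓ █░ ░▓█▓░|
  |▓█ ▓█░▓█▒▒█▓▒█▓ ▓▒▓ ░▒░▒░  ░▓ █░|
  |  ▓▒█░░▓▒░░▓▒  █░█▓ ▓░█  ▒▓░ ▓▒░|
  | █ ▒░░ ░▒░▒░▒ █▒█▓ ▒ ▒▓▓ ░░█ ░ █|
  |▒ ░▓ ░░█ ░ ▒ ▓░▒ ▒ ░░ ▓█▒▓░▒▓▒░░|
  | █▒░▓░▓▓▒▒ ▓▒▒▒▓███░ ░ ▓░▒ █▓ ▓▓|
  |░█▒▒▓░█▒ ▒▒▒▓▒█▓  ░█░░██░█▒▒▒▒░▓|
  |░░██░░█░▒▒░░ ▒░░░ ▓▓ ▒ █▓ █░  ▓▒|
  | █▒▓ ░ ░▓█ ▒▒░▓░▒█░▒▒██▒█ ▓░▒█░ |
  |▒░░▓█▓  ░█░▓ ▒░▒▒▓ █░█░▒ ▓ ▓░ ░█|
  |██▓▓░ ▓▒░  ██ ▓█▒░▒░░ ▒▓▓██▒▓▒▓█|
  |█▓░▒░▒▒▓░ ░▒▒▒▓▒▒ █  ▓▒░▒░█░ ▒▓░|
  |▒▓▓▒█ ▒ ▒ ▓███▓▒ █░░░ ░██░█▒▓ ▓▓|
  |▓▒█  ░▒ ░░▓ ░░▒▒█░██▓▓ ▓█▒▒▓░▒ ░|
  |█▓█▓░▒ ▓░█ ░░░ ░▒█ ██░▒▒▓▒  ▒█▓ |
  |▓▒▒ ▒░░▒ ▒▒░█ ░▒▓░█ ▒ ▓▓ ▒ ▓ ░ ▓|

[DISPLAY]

▒███▓░ ▒▒  ░▒█▓▓ █▒▓▒░▓ █░ ░▓█▓░        
▓█ ▓█░▓█▒▒█▓▒█▓ ▓▒▓ ░▒░▒░  ░▓ █░        
  ▓▒█░░▓▒░░▓▒  █░█▓ ▓░█  ▒▓░ ▓▒░        
 █ ▒░░ ░▒░▒░▒ █▒█▓ ▒ ▒▓▓ ░░█ ░ █        
▒ ░▓ ░░█ ░ ▒ ▓░▒ ▒ ░░ ▓█▒▓░▒▓▒░░        
 █▒░▓░▓▓▒▒ ▓▒▒▒▓███░ ░ ▓░▒ █▓ ▓▓        
░█▒▒▓░█▒ ▒▒▒▓▒█▓  ░█░░██░█▒▒▒▒░▓        
░░██░░█░▒▒░░ ▒░░░ ▓▓ ▒ █▓ █░  ▓▒        
 █▒▓ ░ ░▓█ ▒▒░▓░▒█░▒▒██▒█ ▓░▒█░         
▒░░▓█▓  ░█░▓ ▒░▒▒▓ █░█░▒ ▓ ▓░ ░█        
██▓▓░ ▓▒░  ██ ▓█▒░▒░░ ▒▓▓██▒▓▒▓█        
█▓░▒░▒▒▓░ ░▒▒▒▓▒▒ █  ▓▒░▒░█░ ▒▓░        
▒▓▓▒█ ▒ ▒ ▓███▓▒ █░░░ ░██░█▒▓ ▓▓        
▓▒█  ░▒ ░░▓ ░░▒▒█░██▓▓ ▓█▒▒▓░▒ ░        
█▓█▓░▒ ▓░█ ░░░ ░▒█ ██░▒▒▓▒  ▒█▓         
▓▒▒ ▒░░▒ ▒▒░█ ░▒▓░█ ▒ ▓▓ ▒ ▓ ░ ▓        
                                        
                                        
                                        
                                        
                                        


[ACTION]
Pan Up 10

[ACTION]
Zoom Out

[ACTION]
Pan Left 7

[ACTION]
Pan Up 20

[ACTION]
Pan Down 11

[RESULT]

█▓░▒░▒▒▓░ ░▒▒▒▓▒▒ █  ▓▒░▒░█░ ▒▓░        
▒▓▓▒█ ▒ ▒ ▓███▓▒ █░░░ ░██░█▒▓ ▓▓        
▓▒█  ░▒ ░░▓ ░░▒▒█░██▓▓ ▓█▒▒▓░▒ ░        
█▓█▓░▒ ▓░█ ░░░ ░▒█ ██░▒▒▓▒  ▒█▓         
▓▒▒ ▒░░▒ ▒▒░█ ░▒▓░█ ▒ ▓▓ ▒ ▓ ░ ▓        
                                        
                                        
                                        
                                        
                                        
                                        
                                        
                                        
                                        
                                        
                                        
                                        
                                        
                                        
                                        
                                        


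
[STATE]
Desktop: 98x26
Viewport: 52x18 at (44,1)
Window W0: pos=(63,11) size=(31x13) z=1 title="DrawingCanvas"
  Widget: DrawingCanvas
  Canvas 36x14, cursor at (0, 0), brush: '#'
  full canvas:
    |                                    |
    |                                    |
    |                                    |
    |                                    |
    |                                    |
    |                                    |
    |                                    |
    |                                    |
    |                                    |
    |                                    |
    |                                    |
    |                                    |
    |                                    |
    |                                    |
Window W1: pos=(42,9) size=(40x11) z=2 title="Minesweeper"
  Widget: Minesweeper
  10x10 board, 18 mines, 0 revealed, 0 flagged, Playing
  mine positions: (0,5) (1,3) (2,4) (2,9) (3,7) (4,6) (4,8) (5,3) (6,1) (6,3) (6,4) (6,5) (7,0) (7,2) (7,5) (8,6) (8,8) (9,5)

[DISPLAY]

                                                    
                                                    
                                                    
                                                    
                                                    
                                                    
                                                    
                                                    
━━━━━━━━━━━━━━━━━━━━━━━━━━━━━━━━━━━━━┓              
Minesweeper                          ┃              
─────────────────────────────────────┨━━━━━━━━━━━┓  
■■■■■■■■■                            ┃           ┃  
■■■■■■■■■                            ┃───────────┨  
■■■■■■■■■                            ┃           ┃  
■■■■■■■■■                            ┃           ┃  
■■■■■■■■■                            ┃           ┃  
■■■■■■■■■                            ┃           ┃  
■■■■■■■■■                            ┃           ┃  


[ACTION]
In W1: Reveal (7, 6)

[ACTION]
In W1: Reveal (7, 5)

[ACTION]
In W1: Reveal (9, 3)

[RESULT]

                                                    
                                                    
                                                    
                                                    
                                                    
                                                    
                                                    
                                                    
━━━━━━━━━━━━━━━━━━━━━━━━━━━━━━━━━━━━━┓              
Minesweeper                          ┃              
─────────────────────────────────────┨━━━━━━━━━━━┓  
■■■■✹■■■■                            ┃           ┃  
■■✹■■■■■■                            ┃───────────┨  
■■■✹■■■■✹                            ┃           ┃  
■■■■■■✹■■                            ┃           ┃  
■■■■■✹■✹■                            ┃           ┃  
■■✹■■■■■■                            ┃           ┃  
✹■✹✹✹■■■■                            ┃           ┃  


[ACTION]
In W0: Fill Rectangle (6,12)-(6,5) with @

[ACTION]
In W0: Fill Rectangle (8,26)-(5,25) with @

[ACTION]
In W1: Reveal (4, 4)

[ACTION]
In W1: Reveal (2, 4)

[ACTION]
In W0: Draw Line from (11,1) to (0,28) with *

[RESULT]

                                                    
                                                    
                                                    
                                                    
                                                    
                                                    
                                                    
                                                    
━━━━━━━━━━━━━━━━━━━━━━━━━━━━━━━━━━━━━┓              
Minesweeper                          ┃              
─────────────────────────────────────┨━━━━━━━━━━━┓  
■■■■✹■■■■                            ┃           ┃  
■■✹■■■■■■                            ┃───────────┨  
■■■✹■■■■✹                            ┃         **┃  
■■■■■■✹■■                            ┃       **  ┃  
■■■■■✹■✹■                            ┃    ***    ┃  
■■✹■■■■■■                            ┃  **       ┃  
✹■✹✹✹■■■■                            ┃**         ┃  
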